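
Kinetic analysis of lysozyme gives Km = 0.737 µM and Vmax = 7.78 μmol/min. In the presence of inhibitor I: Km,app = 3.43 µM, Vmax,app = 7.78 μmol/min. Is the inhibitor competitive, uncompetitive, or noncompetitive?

Km increases (0.737 → 3.43 µM) while Vmax is unchanged — the hallmark of competitive inhibition.

competitive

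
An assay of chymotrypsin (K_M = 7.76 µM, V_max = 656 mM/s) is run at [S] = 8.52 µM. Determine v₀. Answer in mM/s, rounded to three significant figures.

[S]/(Km+[S]) = 8.52/16.28 = 0.5233, the fractional saturation.
v = 0.5233 × Vmax = 0.5233 × 656 = 343 mM/s.

343 mM/s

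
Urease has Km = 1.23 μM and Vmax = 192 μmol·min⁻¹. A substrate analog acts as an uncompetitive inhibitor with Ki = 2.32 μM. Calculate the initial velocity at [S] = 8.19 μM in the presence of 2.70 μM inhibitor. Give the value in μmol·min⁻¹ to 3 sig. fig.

83.0 μmol·min⁻¹

α = 1 + [I]/Ki = 1 + 2.70/2.32 = 2.164.
For an uncompetitive inhibitor, both parameters are divided by α, giving Vmax/α and Km/α: Km,app = 0.568 μM, Vmax,app = 88.7 μmol·min⁻¹.
v = Vmax,app·[S]/(Km,app + [S]) = 88.7 × 8.19/(0.568 + 8.19) = 83.0 μmol·min⁻¹.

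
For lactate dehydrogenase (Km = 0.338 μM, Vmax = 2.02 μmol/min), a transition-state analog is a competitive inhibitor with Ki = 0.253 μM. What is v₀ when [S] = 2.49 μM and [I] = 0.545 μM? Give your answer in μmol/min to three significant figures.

With α = 1 + [I]/Ki = 1 + 0.545/0.253 = 3.154, the competitive rate law is v = Vmax[S] / (αKm + [S]).
v = 2.02×2.49 / (3.154×0.338 + 2.49) = 5.030/3.556 = 1.41 μmol/min.

1.41 μmol/min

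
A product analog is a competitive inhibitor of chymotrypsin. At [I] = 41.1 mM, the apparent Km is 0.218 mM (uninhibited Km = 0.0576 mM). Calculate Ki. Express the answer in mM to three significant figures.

14.8 mM

Competitive: Km,app = α·Km with α = 1 + [I]/Ki.
α = Km,app/Km = 0.218/0.0576 = 3.785.
Since α = 1 + [I]/Ki, [I]/Ki = 3.785 − 1 = 2.785 and Ki = 41.1/2.785 = 14.8 mM.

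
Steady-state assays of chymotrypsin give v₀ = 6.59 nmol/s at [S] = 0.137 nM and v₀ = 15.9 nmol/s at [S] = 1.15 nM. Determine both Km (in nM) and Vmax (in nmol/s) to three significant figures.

Km = 0.272 nM; Vmax = 19.7 nmol/s

From v = Vmax[S]/(Km+[S]), each point gives Vmax = v(Km+[S])/[S].
Equating: 6.59(Km+0.137)/0.137 = 15.9(Km+1.15)/1.15.
48.10·Km + 6.59 = 13.83·Km + 15.9, so (48.10 − 13.83)·Km = 15.9 − 6.59.
Km = 9.310/34.28 = 0.272 nM; then Vmax = 6.59(0.272+0.137)/0.137 = 19.7 nmol/s.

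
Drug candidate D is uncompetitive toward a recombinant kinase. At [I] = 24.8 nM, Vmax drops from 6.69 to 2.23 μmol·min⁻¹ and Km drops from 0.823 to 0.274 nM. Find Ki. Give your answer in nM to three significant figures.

12.4 nM

Uncompetitive: Vmax,app = Vmax/α (and Km,app = Km/α) with α = 1 + [I]/Ki.
α = Vmax/Vmax,app = 6.69/2.23 = 3.000.
Since α = 1 + [I]/Ki, [I]/Ki = 3.000 − 1 = 2.000 and Ki = 24.8/2.000 = 12.4 nM.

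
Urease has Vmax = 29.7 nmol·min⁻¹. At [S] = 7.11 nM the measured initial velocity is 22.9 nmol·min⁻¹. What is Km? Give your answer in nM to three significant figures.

2.11 nM

From v = Vmax[S]/(Km+[S]), Km = [S](Vmax − v)/v.
Km = 7.11 × (29.7 − 22.9) / 22.9 = 48.35/22.9 = 2.11 nM.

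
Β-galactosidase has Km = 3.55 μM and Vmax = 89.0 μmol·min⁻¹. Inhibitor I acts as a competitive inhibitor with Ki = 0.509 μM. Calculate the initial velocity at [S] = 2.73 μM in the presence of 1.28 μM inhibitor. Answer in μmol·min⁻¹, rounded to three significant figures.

16.0 μmol·min⁻¹

With α = 1 + [I]/Ki = 1 + 1.28/0.509 = 3.515, the competitive rate law is v = Vmax[S] / (αKm + [S]).
v = 89.0×2.73 / (3.515×3.55 + 2.73) = 243.0/15.21 = 16.0 μmol·min⁻¹.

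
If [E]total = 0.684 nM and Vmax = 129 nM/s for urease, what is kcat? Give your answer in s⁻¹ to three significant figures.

kcat = Vmax/[E]total = 129 nM/s / 0.684 nM = 189 s⁻¹.

189 s⁻¹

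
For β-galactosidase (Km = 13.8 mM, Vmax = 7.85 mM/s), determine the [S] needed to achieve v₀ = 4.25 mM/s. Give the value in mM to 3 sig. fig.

16.3 mM

The required fractional saturation is v/Vmax = 4.25/7.85 = 0.5414.
Then [S]/(Km+[S]) = 0.5414 ⇒ [S] = 13.8 × 0.5414/(1 − 0.5414) = 16.3 mM.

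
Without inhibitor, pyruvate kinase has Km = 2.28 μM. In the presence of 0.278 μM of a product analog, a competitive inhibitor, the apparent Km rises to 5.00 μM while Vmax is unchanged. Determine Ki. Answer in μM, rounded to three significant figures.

0.233 μM

Competitive: Km,app = α·Km with α = 1 + [I]/Ki.
α = Km,app/Km = 5.00/2.28 = 2.193.
Ki = [I]/(α − 1) = 0.278/1.193 = 0.233 μM.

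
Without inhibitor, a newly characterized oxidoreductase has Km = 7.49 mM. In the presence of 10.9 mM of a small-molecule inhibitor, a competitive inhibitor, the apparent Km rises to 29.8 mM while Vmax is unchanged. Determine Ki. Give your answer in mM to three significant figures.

3.66 mM

Competitive: Km,app = α·Km with α = 1 + [I]/Ki.
α = Km,app/Km = 29.8/7.49 = 3.979.
Ki = [I]/(α − 1) = 10.9/2.979 = 3.66 mM.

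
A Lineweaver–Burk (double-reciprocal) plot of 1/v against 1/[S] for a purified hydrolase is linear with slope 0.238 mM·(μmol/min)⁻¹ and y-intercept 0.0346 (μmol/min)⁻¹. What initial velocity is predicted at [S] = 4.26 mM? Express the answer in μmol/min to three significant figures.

11.1 μmol/min

The y-intercept is 1/Vmax, so Vmax = 1/0.0346 = 28.9 μmol/min.
The slope is Km/Vmax, so Km = 0.238 × 28.9 = 6.88 mM.
Then v = 28.9 × 4.26/(6.88 + 4.26) = 11.1 μmol/min.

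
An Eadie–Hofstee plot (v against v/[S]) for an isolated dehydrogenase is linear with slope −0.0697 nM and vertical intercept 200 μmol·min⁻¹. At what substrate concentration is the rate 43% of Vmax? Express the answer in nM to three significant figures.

0.0526 nM

The Eadie–Hofstee slope gives Km = 0.0697 nM (slope = −Km).
v/Vmax = [S]/(Km+[S]) = 0.43 ⇒ [S] = Km·0.43/(1−0.43) = 0.0697 × 0.7544 = 0.0526 nM.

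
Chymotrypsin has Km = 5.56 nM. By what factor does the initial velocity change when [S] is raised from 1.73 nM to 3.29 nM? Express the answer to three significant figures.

Since Vmax cancels, v₂/v₁ = [S]₂(Km+[S]₁) / [S]₁(Km+[S]₂).
= 3.29×(5.56+1.73) / (1.73×(5.56+3.29)) = 23.98/15.31 = 1.57.

1.57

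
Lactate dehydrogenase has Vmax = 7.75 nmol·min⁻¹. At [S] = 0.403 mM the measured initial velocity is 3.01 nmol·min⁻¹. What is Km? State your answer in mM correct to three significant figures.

0.635 mM

v/Vmax = 3.01/7.75 = 0.3884 = [S]/(Km+[S]).
So Km + [S] = [S]/0.3884 = 1.038 mM, giving Km = 1.038 − 0.403 = 0.635 mM.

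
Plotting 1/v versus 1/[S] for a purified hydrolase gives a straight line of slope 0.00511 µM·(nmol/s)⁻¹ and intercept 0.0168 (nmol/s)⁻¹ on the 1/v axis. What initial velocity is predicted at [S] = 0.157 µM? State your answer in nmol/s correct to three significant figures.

The y-intercept is 1/Vmax, so Vmax = 1/0.0168 = 59.5 nmol/s.
The slope is Km/Vmax, so Km = 0.00511 × 59.5 = 0.304 µM.
Then v = 59.5 × 0.157/(0.304 + 0.157) = 20.3 nmol/s.

20.3 nmol/s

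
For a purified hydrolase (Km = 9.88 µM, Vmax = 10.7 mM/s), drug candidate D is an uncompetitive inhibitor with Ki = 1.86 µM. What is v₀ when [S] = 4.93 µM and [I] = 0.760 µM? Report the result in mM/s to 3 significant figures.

With α = 1 + [I]/Ki = 1 + 0.760/1.86 = 1.409, the uncompetitive rate law is v = (Vmax/α)·[S] / (Km/α + [S]).
v = (10.7/1.409)×4.93 / (9.88/1.409 + 4.93) = 37.45/11.94 = 3.14 mM/s.

3.14 mM/s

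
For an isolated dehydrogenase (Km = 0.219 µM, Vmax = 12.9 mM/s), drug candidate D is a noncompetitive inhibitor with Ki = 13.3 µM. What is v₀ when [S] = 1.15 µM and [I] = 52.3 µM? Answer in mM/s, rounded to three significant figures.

α = 1 + [I]/Ki = 1 + 52.3/13.3 = 4.932.
For a noncompetitive inhibitor, Vmax is reduced to Vmax/α while Km is unchanged: Km,app = 0.219 µM, Vmax,app = 2.62 mM/s.
v = Vmax,app·[S]/(Km,app + [S]) = 2.62 × 1.15/(0.219 + 1.15) = 2.20 mM/s.

2.20 mM/s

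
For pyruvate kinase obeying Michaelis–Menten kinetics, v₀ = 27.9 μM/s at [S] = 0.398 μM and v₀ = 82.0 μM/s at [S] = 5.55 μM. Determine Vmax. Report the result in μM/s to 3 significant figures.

96.4 μM/s

In reciprocal form, 1/v = (Km/Vmax)·(1/[S]) + 1/Vmax. The two points give (1/[S], 1/v) = (2.513, 0.03584) and (0.1802, 0.01220).
Slope = (0.03584 − 0.01220)/(2.513 − 0.1802) = 0.01014; intercept = 0.03584 − 0.01014×2.513 = 0.01037.
Vmax = 1/intercept = 96.4 μM/s; Km = slope × Vmax = 0.01014 × 96.4 = 0.978 μM.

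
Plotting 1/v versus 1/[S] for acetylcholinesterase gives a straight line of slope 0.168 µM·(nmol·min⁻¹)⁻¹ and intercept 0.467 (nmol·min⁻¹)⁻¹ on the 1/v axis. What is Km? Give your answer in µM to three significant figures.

y-intercept = 1/Vmax ⇒ Vmax = 2.14 nmol·min⁻¹; slope = Km/Vmax ⇒ Km = slope × Vmax.
Km = 0.168 × 2.14 = 0.360 µM.

0.360 µM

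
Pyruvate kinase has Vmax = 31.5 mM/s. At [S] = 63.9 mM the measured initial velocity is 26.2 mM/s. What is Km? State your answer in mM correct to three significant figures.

v/Vmax = 26.2/31.5 = 0.8317 = [S]/(Km+[S]).
So Km + [S] = [S]/0.8317 = 76.83 mM, giving Km = 76.83 − 63.9 = 12.9 mM.

12.9 mM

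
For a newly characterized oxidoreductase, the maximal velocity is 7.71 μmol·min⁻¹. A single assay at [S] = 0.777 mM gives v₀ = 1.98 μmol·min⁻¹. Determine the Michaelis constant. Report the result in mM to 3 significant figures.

2.25 mM

From v = Vmax[S]/(Km+[S]), Km = [S](Vmax − v)/v.
Km = 0.777 × (7.71 − 1.98) / 1.98 = 4.452/1.98 = 2.25 mM.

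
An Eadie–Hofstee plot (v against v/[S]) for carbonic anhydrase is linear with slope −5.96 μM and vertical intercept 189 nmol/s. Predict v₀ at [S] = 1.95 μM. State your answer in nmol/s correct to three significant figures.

In the Eadie–Hofstee form v = Vmax − Km·(v/[S]), the slope is −Km and the intercept is Vmax, so Km = 5.96 μM and Vmax = 189 nmol/s.
v = 189 × 1.95/(5.96 + 1.95) = 46.6 nmol/s.

46.6 nmol/s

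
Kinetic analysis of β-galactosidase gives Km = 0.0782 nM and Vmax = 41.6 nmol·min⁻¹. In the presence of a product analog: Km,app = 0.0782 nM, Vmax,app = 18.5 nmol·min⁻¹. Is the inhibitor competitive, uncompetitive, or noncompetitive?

Vmax decreases (41.6 → 18.5 nmol·min⁻¹) while Km is unchanged — pure noncompetitive inhibition.

noncompetitive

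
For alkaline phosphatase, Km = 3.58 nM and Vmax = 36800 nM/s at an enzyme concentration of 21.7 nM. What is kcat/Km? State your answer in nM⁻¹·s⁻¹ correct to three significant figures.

474 nM⁻¹·s⁻¹

kcat = Vmax/[E]total = 36800/21.7 = 1700 s⁻¹.
kcat/Km = 1700/3.58 = 474 nM⁻¹·s⁻¹.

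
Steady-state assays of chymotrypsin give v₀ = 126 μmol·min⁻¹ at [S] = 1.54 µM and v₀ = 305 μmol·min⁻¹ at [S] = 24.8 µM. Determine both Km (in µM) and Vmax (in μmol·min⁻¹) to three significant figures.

In reciprocal form, 1/v = (Km/Vmax)·(1/[S]) + 1/Vmax. The two points give (1/[S], 1/v) = (0.6494, 0.007937) and (0.04032, 0.003279).
Slope = (0.007937 − 0.003279)/(0.6494 − 0.04032) = 0.007648; intercept = 0.007937 − 0.007648×0.6494 = 0.002970.
Vmax = 1/intercept = 337 μmol·min⁻¹; Km = slope × Vmax = 0.007648 × 337 = 2.57 µM.

Km = 2.57 µM; Vmax = 337 μmol·min⁻¹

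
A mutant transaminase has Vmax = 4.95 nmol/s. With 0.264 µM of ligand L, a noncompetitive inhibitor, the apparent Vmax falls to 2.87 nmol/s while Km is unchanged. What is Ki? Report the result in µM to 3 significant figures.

0.364 µM

Noncompetitive: Vmax,app = Vmax/α with α = 1 + [I]/Ki.
α = Vmax/Vmax,app = 4.95/2.87 = 1.725.
Since α = 1 + [I]/Ki, [I]/Ki = 1.725 − 1 = 0.7247 and Ki = 0.264/0.7247 = 0.364 µM.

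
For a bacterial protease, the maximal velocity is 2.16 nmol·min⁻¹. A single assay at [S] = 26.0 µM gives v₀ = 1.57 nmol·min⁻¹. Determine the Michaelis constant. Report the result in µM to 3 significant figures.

9.77 µM

v/Vmax = 1.57/2.16 = 0.7269 = [S]/(Km+[S]).
So Km + [S] = [S]/0.7269 = 35.77 µM, giving Km = 35.77 − 26.0 = 9.77 µM.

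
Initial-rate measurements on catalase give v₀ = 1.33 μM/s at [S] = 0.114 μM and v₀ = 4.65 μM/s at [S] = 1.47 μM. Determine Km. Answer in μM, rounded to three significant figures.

In reciprocal form, 1/v = (Km/Vmax)·(1/[S]) + 1/Vmax. The two points give (1/[S], 1/v) = (8.772, 0.7519) and (0.6803, 0.2151).
Slope = (0.7519 − 0.2151)/(8.772 − 0.6803) = 0.06634; intercept = 0.7519 − 0.06634×8.772 = 0.1699.
Vmax = 1/intercept = 5.89 μM/s; Km = slope × Vmax = 0.06634 × 5.89 = 0.390 μM.

0.390 μM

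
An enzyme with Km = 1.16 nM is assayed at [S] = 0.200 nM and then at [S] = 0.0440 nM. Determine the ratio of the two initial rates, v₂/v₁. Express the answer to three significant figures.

0.249

Since Vmax cancels, v₂/v₁ = [S]₂(Km+[S]₁) / [S]₁(Km+[S]₂).
= 0.0440×(1.16+0.200) / (0.200×(1.16+0.0440)) = 0.05984/0.2408 = 0.249.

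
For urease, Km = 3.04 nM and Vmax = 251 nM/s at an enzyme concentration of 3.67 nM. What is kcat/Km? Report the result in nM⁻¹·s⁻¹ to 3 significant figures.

kcat = Vmax/[E]total = 251/3.67 = 68.4 s⁻¹.
kcat/Km = 68.4/3.04 = 22.5 nM⁻¹·s⁻¹.

22.5 nM⁻¹·s⁻¹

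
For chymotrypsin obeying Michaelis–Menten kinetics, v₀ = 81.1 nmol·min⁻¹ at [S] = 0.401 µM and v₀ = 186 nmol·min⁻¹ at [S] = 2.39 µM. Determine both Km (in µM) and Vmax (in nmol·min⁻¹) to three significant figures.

Km = 0.843 µM; Vmax = 252 nmol·min⁻¹

In reciprocal form, 1/v = (Km/Vmax)·(1/[S]) + 1/Vmax. The two points give (1/[S], 1/v) = (2.494, 0.01233) and (0.4184, 0.005376).
Slope = (0.01233 − 0.005376)/(2.494 − 0.4184) = 0.003351; intercept = 0.01233 − 0.003351×2.494 = 0.003974.
Vmax = 1/intercept = 252 nmol·min⁻¹; Km = slope × Vmax = 0.003351 × 252 = 0.843 µM.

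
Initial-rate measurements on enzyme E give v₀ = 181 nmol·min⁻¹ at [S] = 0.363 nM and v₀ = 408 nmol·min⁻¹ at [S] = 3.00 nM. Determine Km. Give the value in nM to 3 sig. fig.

0.626 nM

From v = Vmax[S]/(Km+[S]), each point gives Vmax = v(Km+[S])/[S].
Equating: 181(Km+0.363)/0.363 = 408(Km+3.00)/3.00.
498.6·Km + 181 = 136.0·Km + 408, so (498.6 − 136.0)·Km = 408 − 181.
Km = 227.0/362.6 = 0.626 nM; then Vmax = 181(0.626+0.363)/0.363 = 493 nmol·min⁻¹.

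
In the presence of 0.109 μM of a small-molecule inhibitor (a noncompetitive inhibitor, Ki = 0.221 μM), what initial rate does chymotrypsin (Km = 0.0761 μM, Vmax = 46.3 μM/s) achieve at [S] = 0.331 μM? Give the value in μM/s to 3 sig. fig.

With α = 1 + [I]/Ki = 1 + 0.109/0.221 = 1.493, the noncompetitive rate law is v = (Vmax/α)·[S] / (Km + [S]).
v = (46.3/1.493)×0.331 / (0.0761 + 0.331) = 10.26/0.4071 = 25.2 μM/s.

25.2 μM/s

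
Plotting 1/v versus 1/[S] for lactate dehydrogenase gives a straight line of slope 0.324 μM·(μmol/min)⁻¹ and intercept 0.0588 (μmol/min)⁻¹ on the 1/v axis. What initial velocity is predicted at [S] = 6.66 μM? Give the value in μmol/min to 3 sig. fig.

9.31 μmol/min

The y-intercept is 1/Vmax, so Vmax = 1/0.0588 = 17.0 μmol/min.
The slope is Km/Vmax, so Km = 0.324 × 17.0 = 5.51 μM.
Then v = 17.0 × 6.66/(5.51 + 6.66) = 9.31 μmol/min.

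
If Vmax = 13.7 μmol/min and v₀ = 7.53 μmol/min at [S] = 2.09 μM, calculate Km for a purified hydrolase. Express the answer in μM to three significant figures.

1.71 μM

From v = Vmax[S]/(Km+[S]), Km = [S](Vmax − v)/v.
Km = 2.09 × (13.7 − 7.53) / 7.53 = 12.90/7.53 = 1.71 μM.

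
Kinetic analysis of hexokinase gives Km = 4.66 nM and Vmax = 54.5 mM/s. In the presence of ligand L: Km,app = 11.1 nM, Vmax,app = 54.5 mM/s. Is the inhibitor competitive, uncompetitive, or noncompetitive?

competitive

Km increases (4.66 → 11.1 nM) while Vmax is unchanged — the hallmark of competitive inhibition.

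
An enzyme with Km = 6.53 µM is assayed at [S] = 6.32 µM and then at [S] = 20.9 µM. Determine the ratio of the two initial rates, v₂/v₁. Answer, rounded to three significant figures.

Since Vmax cancels, v₂/v₁ = [S]₂(Km+[S]₁) / [S]₁(Km+[S]₂).
= 20.9×(6.53+6.32) / (6.32×(6.53+20.9)) = 268.6/173.4 = 1.55.

1.55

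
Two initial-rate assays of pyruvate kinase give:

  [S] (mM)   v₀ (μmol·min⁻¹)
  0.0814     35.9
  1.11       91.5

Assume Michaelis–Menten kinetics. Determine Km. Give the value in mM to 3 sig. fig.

In reciprocal form, 1/v = (Km/Vmax)·(1/[S]) + 1/Vmax. The two points give (1/[S], 1/v) = (12.29, 0.02786) and (0.9009, 0.01093).
Slope = (0.02786 − 0.01093)/(12.29 − 0.9009) = 0.001487; intercept = 0.02786 − 0.001487×12.29 = 0.009589.
Vmax = 1/intercept = 104 μmol·min⁻¹; Km = slope × Vmax = 0.001487 × 104 = 0.155 mM.

0.155 mM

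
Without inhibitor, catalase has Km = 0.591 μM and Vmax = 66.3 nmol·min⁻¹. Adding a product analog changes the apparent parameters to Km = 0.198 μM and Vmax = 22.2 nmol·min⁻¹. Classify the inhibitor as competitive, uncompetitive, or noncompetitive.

Both Km and Vmax decrease by the same factor (~2.99-fold) — characteristic of uncompetitive inhibition.

uncompetitive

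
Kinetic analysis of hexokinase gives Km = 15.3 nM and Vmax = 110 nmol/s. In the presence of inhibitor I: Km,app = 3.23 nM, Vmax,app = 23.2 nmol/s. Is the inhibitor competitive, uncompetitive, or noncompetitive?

uncompetitive

Both Km and Vmax decrease by the same factor (~4.74-fold) — characteristic of uncompetitive inhibition.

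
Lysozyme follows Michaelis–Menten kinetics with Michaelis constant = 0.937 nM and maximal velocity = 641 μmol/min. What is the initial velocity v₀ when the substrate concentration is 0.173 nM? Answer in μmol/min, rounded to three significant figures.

99.9 μmol/min

[S]/(Km+[S]) = 0.173/1.110 = 0.1559, the fractional saturation.
v = 0.1559 × Vmax = 0.1559 × 641 = 99.9 μmol/min.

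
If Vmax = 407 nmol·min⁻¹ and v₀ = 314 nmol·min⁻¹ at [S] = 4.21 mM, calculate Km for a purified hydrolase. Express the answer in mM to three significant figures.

v/Vmax = 314/407 = 0.7715 = [S]/(Km+[S]).
So Km + [S] = [S]/0.7715 = 5.457 mM, giving Km = 5.457 − 4.21 = 1.25 mM.

1.25 mM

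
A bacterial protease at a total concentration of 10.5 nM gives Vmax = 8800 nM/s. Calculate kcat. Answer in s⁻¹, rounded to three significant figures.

838 s⁻¹

kcat = Vmax/[E]total = 8800 nM/s / 10.5 nM = 838 s⁻¹.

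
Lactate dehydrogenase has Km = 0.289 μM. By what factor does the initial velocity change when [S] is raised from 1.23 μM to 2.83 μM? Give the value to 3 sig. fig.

1.12

The fractional saturations are [S]/(Km+[S]) = 1.23/1.519 = 0.8097 and 2.83/3.119 = 0.9073.
v₂/v₁ is just their ratio: 0.9073/0.8097 = 1.12.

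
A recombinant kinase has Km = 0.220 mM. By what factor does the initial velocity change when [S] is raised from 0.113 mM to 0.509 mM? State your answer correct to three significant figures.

2.06

Since Vmax cancels, v₂/v₁ = [S]₂(Km+[S]₁) / [S]₁(Km+[S]₂).
= 0.509×(0.220+0.113) / (0.113×(0.220+0.509)) = 0.1695/0.08238 = 2.06.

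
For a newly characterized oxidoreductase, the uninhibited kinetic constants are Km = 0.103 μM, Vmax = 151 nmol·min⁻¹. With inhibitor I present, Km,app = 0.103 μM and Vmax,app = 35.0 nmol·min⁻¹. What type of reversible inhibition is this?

noncompetitive

Vmax decreases (151 → 35.0 nmol·min⁻¹) while Km is unchanged — pure noncompetitive inhibition.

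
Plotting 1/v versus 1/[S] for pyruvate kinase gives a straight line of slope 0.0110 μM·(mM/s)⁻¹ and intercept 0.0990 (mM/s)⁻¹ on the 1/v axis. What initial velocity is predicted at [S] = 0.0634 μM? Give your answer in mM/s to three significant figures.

The y-intercept is 1/Vmax, so Vmax = 1/0.0990 = 10.1 mM/s.
The slope is Km/Vmax, so Km = 0.0110 × 10.1 = 0.111 μM.
Then v = 10.1 × 0.0634/(0.111 + 0.0634) = 3.67 mM/s.

3.67 mM/s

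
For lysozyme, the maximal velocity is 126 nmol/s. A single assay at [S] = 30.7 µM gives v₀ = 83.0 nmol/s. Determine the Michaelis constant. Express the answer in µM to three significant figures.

15.9 µM

v/Vmax = 83.0/126 = 0.6587 = [S]/(Km+[S]).
So Km + [S] = [S]/0.6587 = 46.60 µM, giving Km = 46.60 − 30.7 = 15.9 µM.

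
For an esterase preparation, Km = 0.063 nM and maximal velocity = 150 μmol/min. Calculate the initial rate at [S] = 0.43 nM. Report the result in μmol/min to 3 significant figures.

131 μmol/min

v = Vmax·[S]/(Km + [S]) = 150 × 0.43 / (0.063 + 0.43)
  = 64.50 / 0.4930 = 131 μmol/min.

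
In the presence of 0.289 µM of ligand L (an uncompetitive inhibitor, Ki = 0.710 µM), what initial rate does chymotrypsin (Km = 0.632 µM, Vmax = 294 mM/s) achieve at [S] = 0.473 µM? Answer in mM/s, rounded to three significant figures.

107 mM/s

With α = 1 + [I]/Ki = 1 + 0.289/0.710 = 1.407, the uncompetitive rate law is v = (Vmax/α)·[S] / (Km/α + [S]).
v = (294/1.407)×0.473 / (0.632/1.407 + 0.473) = 98.83/0.9222 = 107 mM/s.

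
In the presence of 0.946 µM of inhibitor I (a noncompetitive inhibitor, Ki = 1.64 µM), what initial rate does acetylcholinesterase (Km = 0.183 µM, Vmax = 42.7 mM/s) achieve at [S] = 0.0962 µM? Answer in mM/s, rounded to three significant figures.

9.33 mM/s

α = 1 + [I]/Ki = 1 + 0.946/1.64 = 1.577.
For a noncompetitive inhibitor, Vmax is reduced to Vmax/α while Km is unchanged: Km,app = 0.183 µM, Vmax,app = 27.1 mM/s.
v = Vmax,app·[S]/(Km,app + [S]) = 27.1 × 0.0962/(0.183 + 0.0962) = 9.33 mM/s.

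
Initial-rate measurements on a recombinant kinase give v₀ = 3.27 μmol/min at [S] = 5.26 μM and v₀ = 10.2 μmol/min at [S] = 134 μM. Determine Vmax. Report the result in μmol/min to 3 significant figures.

From v = Vmax[S]/(Km+[S]), each point gives Vmax = v(Km+[S])/[S].
Equating: 3.27(Km+5.26)/5.26 = 10.2(Km+134)/134.
0.6217·Km + 3.27 = 0.07612·Km + 10.2, so (0.6217 − 0.07612)·Km = 10.2 − 3.27.
Km = 6.930/0.5456 = 12.7 μM; then Vmax = 3.27(12.7+5.26)/5.26 = 11.2 μmol/min.

11.2 μmol/min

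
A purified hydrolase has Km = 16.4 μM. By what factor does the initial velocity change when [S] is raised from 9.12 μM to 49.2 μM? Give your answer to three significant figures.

The fractional saturations are [S]/(Km+[S]) = 9.12/25.52 = 0.3574 and 49.2/65.60 = 0.7500.
v₂/v₁ is just their ratio: 0.7500/0.3574 = 2.10.

2.10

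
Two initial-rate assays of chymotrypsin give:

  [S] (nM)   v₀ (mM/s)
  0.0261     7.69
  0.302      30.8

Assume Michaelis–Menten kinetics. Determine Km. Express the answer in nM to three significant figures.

0.120 nM

In reciprocal form, 1/v = (Km/Vmax)·(1/[S]) + 1/Vmax. The two points give (1/[S], 1/v) = (38.31, 0.1300) and (3.311, 0.03247).
Slope = (0.1300 − 0.03247)/(38.31 − 3.311) = 0.002788; intercept = 0.1300 − 0.002788×38.31 = 0.02324.
Vmax = 1/intercept = 43.0 mM/s; Km = slope × Vmax = 0.002788 × 43.0 = 0.120 nM.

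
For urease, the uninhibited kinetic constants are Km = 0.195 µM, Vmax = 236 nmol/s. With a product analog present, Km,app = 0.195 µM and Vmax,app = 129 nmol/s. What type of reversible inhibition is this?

Vmax decreases (236 → 129 nmol/s) while Km is unchanged — pure noncompetitive inhibition.

noncompetitive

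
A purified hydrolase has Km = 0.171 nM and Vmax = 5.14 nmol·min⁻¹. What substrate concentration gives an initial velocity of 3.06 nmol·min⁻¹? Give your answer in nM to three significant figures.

The required fractional saturation is v/Vmax = 3.06/5.14 = 0.5953.
Then [S]/(Km+[S]) = 0.5953 ⇒ [S] = 0.171 × 0.5953/(1 − 0.5953) = 0.252 nM.

0.252 nM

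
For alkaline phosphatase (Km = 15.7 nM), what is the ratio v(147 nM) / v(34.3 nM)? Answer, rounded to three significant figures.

1.32

Since Vmax cancels, v₂/v₁ = [S]₂(Km+[S]₁) / [S]₁(Km+[S]₂).
= 147×(15.7+34.3) / (34.3×(15.7+147)) = 7350/5581 = 1.32.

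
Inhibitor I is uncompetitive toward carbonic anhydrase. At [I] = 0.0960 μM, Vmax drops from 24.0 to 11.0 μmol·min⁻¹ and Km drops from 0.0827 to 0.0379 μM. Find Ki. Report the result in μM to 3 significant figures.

Uncompetitive: Vmax,app = Vmax/α (and Km,app = Km/α) with α = 1 + [I]/Ki.
α = Vmax/Vmax,app = 24.0/11.0 = 2.182.
Since α = 1 + [I]/Ki, [I]/Ki = 2.182 − 1 = 1.182 and Ki = 0.0960/1.182 = 0.0812 μM.

0.0812 μM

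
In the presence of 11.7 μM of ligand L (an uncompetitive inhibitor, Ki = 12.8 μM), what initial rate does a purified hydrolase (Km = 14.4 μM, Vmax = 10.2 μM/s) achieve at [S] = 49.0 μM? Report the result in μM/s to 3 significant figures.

4.62 μM/s

With α = 1 + [I]/Ki = 1 + 11.7/12.8 = 1.914, the uncompetitive rate law is v = (Vmax/α)·[S] / (Km/α + [S]).
v = (10.2/1.914)×49.0 / (14.4/1.914 + 49.0) = 261.1/56.52 = 4.62 μM/s.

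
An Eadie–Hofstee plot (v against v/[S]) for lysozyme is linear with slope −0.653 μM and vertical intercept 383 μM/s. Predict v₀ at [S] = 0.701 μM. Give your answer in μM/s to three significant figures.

198 μM/s

In the Eadie–Hofstee form v = Vmax − Km·(v/[S]), the slope is −Km and the intercept is Vmax, so Km = 0.653 μM and Vmax = 383 μM/s.
v = 383 × 0.701/(0.653 + 0.701) = 198 μM/s.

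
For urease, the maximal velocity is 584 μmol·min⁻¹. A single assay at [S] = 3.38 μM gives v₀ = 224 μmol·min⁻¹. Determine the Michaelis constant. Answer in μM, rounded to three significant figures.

v/Vmax = 224/584 = 0.3836 = [S]/(Km+[S]).
So Km + [S] = [S]/0.3836 = 8.812 μM, giving Km = 8.812 − 3.38 = 5.43 μM.

5.43 μM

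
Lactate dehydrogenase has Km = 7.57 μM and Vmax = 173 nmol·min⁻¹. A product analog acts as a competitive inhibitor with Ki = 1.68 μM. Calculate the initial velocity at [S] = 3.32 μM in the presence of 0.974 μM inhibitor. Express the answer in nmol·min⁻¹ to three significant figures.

37.6 nmol·min⁻¹

With α = 1 + [I]/Ki = 1 + 0.974/1.68 = 1.580, the competitive rate law is v = Vmax[S] / (αKm + [S]).
v = 173×3.32 / (1.580×7.57 + 3.32) = 574.4/15.28 = 37.6 nmol·min⁻¹.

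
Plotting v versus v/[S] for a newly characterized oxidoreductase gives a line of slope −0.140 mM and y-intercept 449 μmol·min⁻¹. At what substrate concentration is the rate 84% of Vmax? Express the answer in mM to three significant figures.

0.735 mM

The Eadie–Hofstee slope gives Km = 0.140 mM (slope = −Km).
v/Vmax = [S]/(Km+[S]) = 0.84 ⇒ [S] = Km·0.84/(1−0.84) = 0.140 × 5.250 = 0.735 mM.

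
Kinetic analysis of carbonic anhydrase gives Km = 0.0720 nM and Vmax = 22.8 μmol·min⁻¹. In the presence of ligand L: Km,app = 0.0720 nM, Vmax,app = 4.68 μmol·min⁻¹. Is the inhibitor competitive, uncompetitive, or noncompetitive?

Vmax decreases (22.8 → 4.68 μmol·min⁻¹) while Km is unchanged — pure noncompetitive inhibition.

noncompetitive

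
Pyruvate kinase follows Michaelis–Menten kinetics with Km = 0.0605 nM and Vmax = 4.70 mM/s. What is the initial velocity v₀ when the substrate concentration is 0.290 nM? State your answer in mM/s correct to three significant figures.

3.89 mM/s

[S]/(Km+[S]) = 0.290/0.3505 = 0.8274, the fractional saturation.
v = 0.8274 × Vmax = 0.8274 × 4.70 = 3.89 mM/s.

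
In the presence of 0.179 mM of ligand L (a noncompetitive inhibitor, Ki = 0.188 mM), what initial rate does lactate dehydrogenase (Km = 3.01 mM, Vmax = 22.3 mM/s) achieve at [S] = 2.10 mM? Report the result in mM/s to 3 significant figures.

4.69 mM/s

α = 1 + [I]/Ki = 1 + 0.179/0.188 = 1.952.
For a noncompetitive inhibitor, Vmax is reduced to Vmax/α while Km is unchanged: Km,app = 3.01 mM, Vmax,app = 11.4 mM/s.
v = Vmax,app·[S]/(Km,app + [S]) = 11.4 × 2.10/(3.01 + 2.10) = 4.69 mM/s.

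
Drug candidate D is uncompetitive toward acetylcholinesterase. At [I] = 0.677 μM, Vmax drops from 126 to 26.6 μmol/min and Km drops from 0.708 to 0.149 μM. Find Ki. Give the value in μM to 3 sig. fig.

Uncompetitive: Vmax,app = Vmax/α (and Km,app = Km/α) with α = 1 + [I]/Ki.
α = Vmax/Vmax,app = 126/26.6 = 4.737.
Ki = [I]/(α − 1) = 0.677/3.737 = 0.181 μM.

0.181 μM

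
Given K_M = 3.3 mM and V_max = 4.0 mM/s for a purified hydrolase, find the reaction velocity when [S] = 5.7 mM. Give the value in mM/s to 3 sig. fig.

2.53 mM/s

v = Vmax·[S]/(Km + [S]) = 4.0 × 5.7 / (3.3 + 5.7)
  = 22.80 / 9.000 = 2.53 mM/s.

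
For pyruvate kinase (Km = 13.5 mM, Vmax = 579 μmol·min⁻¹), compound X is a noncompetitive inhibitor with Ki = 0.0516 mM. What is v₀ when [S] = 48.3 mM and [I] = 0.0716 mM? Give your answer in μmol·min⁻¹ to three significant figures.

190 μmol·min⁻¹

With α = 1 + [I]/Ki = 1 + 0.0716/0.0516 = 2.388, the noncompetitive rate law is v = (Vmax/α)·[S] / (Km + [S]).
v = (579/2.388)×48.3 / (13.5 + 48.3) = 11710/61.80 = 190 μmol·min⁻¹.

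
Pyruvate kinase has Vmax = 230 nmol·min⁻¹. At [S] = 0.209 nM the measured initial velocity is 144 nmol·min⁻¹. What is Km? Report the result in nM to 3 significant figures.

0.125 nM

v/Vmax = 144/230 = 0.6261 = [S]/(Km+[S]).
So Km + [S] = [S]/0.6261 = 0.3338 nM, giving Km = 0.3338 − 0.209 = 0.125 nM.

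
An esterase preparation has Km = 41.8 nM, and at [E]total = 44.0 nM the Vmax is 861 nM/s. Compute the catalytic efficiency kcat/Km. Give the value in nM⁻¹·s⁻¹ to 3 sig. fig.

kcat = Vmax/[E]total = 861/44.0 = 19.6 s⁻¹.
kcat/Km = 19.6/41.8 = 0.468 nM⁻¹·s⁻¹.

0.468 nM⁻¹·s⁻¹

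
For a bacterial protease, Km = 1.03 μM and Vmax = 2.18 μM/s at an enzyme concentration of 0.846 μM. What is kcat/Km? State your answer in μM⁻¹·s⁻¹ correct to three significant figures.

kcat = Vmax/[E]total = 2.18/0.846 = 2.58 s⁻¹.
kcat/Km = 2.58/1.03 = 2.50 μM⁻¹·s⁻¹.

2.50 μM⁻¹·s⁻¹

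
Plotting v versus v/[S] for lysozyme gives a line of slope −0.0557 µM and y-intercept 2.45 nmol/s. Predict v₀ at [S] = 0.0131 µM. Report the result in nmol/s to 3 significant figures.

0.466 nmol/s

In the Eadie–Hofstee form v = Vmax − Km·(v/[S]), the slope is −Km and the intercept is Vmax, so Km = 0.0557 µM and Vmax = 2.45 nmol/s.
v = 2.45 × 0.0131/(0.0557 + 0.0131) = 0.466 nmol/s.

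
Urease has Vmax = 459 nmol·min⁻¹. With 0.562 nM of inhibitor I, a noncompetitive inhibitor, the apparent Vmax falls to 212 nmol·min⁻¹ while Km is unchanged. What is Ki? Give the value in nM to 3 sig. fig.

Noncompetitive: Vmax,app = Vmax/α with α = 1 + [I]/Ki.
α = Vmax/Vmax,app = 459/212 = 2.165.
Since α = 1 + [I]/Ki, [I]/Ki = 2.165 − 1 = 1.165 and Ki = 0.562/1.165 = 0.482 nM.

0.482 nM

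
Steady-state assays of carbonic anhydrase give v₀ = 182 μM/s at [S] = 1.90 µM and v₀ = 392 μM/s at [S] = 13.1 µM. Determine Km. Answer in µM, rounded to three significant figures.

From v = Vmax[S]/(Km+[S]), each point gives Vmax = v(Km+[S])/[S].
Equating: 182(Km+1.90)/1.90 = 392(Km+13.1)/13.1.
95.79·Km + 182 = 29.92·Km + 392, so (95.79 − 29.92)·Km = 392 − 182.
Km = 210.0/65.87 = 3.19 µM; then Vmax = 182(3.19+1.90)/1.90 = 487 μM/s.

3.19 µM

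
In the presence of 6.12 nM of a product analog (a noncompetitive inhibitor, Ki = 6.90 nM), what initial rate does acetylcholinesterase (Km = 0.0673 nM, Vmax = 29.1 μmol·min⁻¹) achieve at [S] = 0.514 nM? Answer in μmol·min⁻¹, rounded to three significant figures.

13.6 μmol·min⁻¹

With α = 1 + [I]/Ki = 1 + 6.12/6.90 = 1.887, the noncompetitive rate law is v = (Vmax/α)·[S] / (Km + [S]).
v = (29.1/1.887)×0.514 / (0.0673 + 0.514) = 7.927/0.5813 = 13.6 μmol·min⁻¹.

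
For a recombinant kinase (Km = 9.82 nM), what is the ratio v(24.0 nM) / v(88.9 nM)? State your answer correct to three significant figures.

The fractional saturations are [S]/(Km+[S]) = 88.9/98.72 = 0.9005 and 24.0/33.82 = 0.7096.
v₂/v₁ is just their ratio: 0.7096/0.9005 = 0.788.

0.788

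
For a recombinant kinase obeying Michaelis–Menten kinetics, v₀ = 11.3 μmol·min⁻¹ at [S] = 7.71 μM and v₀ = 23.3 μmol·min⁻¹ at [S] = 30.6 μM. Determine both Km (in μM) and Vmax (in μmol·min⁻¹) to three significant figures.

Km = 17.0 μM; Vmax = 36.3 μmol·min⁻¹

From v = Vmax[S]/(Km+[S]), each point gives Vmax = v(Km+[S])/[S].
Equating: 11.3(Km+7.71)/7.71 = 23.3(Km+30.6)/30.6.
1.466·Km + 11.3 = 0.7614·Km + 23.3, so (1.466 − 0.7614)·Km = 23.3 − 11.3.
Km = 12.00/0.7042 = 17.0 μM; then Vmax = 11.3(17.0+7.71)/7.71 = 36.3 μmol·min⁻¹.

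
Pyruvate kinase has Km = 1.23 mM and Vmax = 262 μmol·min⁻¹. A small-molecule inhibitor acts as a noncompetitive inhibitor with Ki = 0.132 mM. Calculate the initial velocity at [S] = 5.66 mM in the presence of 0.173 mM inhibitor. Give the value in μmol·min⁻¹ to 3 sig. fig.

α = 1 + [I]/Ki = 1 + 0.173/0.132 = 2.311.
For a noncompetitive inhibitor, Vmax is reduced to Vmax/α while Km is unchanged: Km,app = 1.23 mM, Vmax,app = 113 μmol·min⁻¹.
v = Vmax,app·[S]/(Km,app + [S]) = 113 × 5.66/(1.23 + 5.66) = 93.1 μmol·min⁻¹.

93.1 μmol·min⁻¹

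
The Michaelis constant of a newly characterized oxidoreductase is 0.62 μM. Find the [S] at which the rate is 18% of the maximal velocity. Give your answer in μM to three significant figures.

0.136 μM

v/Vmax = [S]/(Km+[S]) = 0.18, so [S] = Km·0.18/(1 − 0.18) = 0.62 × 0.2195.
[S] = 0.136 μM.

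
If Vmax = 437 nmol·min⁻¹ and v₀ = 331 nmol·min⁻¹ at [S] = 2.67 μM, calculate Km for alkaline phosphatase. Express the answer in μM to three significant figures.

From v = Vmax[S]/(Km+[S]), Km = [S](Vmax − v)/v.
Km = 2.67 × (437 − 331) / 331 = 283.0/331 = 0.855 μM.

0.855 μM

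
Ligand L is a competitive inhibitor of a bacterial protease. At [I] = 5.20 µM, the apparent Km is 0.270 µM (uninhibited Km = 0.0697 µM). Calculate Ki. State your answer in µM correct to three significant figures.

1.81 µM

Competitive: Km,app = α·Km with α = 1 + [I]/Ki.
α = Km,app/Km = 0.270/0.0697 = 3.874.
Ki = [I]/(α − 1) = 5.20/2.874 = 1.81 µM.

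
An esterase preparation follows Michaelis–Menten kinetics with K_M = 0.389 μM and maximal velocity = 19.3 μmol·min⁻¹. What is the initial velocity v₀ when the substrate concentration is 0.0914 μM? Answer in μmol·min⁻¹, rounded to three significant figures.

v = Vmax·[S]/(Km + [S]) = 19.3 × 0.0914 / (0.389 + 0.0914)
  = 1.764 / 0.4804 = 3.67 μmol·min⁻¹.

3.67 μmol·min⁻¹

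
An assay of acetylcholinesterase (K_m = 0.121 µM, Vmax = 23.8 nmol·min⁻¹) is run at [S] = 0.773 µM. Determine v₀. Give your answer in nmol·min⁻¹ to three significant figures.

[S]/(Km+[S]) = 0.773/0.8940 = 0.8647, the fractional saturation.
v = 0.8647 × Vmax = 0.8647 × 23.8 = 20.6 nmol·min⁻¹.

20.6 nmol·min⁻¹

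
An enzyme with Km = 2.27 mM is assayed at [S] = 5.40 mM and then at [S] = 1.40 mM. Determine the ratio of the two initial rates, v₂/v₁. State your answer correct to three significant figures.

0.542

Since Vmax cancels, v₂/v₁ = [S]₂(Km+[S]₁) / [S]₁(Km+[S]₂).
= 1.40×(2.27+5.40) / (5.40×(2.27+1.40)) = 10.74/19.82 = 0.542.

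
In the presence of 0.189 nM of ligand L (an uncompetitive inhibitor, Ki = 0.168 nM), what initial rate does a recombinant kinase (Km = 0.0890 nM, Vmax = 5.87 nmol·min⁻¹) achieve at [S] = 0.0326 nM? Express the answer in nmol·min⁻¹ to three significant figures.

1.21 nmol·min⁻¹

With α = 1 + [I]/Ki = 1 + 0.189/0.168 = 2.125, the uncompetitive rate law is v = (Vmax/α)·[S] / (Km/α + [S]).
v = (5.87/2.125)×0.0326 / (0.0890/2.125 + 0.0326) = 0.09005/0.07448 = 1.21 nmol·min⁻¹.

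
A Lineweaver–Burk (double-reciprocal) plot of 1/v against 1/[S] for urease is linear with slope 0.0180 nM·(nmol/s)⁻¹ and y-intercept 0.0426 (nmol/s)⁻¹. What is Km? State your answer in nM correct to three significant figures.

y-intercept = 1/Vmax ⇒ Vmax = 23.5 nmol/s; slope = Km/Vmax ⇒ Km = slope × Vmax.
Km = 0.0180 × 23.5 = 0.423 nM.

0.423 nM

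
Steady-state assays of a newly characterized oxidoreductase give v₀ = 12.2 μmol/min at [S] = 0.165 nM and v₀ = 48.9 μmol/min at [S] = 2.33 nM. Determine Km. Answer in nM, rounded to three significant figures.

In reciprocal form, 1/v = (Km/Vmax)·(1/[S]) + 1/Vmax. The two points give (1/[S], 1/v) = (6.061, 0.08197) and (0.4292, 0.02045).
Slope = (0.08197 − 0.02045)/(6.061 − 0.4292) = 0.01092; intercept = 0.08197 − 0.01092×6.061 = 0.01576.
Vmax = 1/intercept = 63.4 μmol/min; Km = slope × Vmax = 0.01092 × 63.4 = 0.693 nM.

0.693 nM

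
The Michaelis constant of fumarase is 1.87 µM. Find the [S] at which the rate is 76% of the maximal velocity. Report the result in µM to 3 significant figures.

v/Vmax = [S]/(Km+[S]) = 0.76, so [S] = Km·0.76/(1 − 0.76) = 1.87 × 3.167.
[S] = 5.92 µM.

5.92 µM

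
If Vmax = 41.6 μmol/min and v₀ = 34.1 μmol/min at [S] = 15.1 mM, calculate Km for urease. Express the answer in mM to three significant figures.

From v = Vmax[S]/(Km+[S]), Km = [S](Vmax − v)/v.
Km = 15.1 × (41.6 − 34.1) / 34.1 = 113.2/34.1 = 3.32 mM.

3.32 mM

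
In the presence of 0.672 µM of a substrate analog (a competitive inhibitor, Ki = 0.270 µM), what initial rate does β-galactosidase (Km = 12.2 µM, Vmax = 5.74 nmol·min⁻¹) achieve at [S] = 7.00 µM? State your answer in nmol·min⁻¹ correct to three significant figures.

0.811 nmol·min⁻¹

With α = 1 + [I]/Ki = 1 + 0.672/0.270 = 3.489, the competitive rate law is v = Vmax[S] / (αKm + [S]).
v = 5.74×7.00 / (3.489×12.2 + 7.00) = 40.18/49.56 = 0.811 nmol·min⁻¹.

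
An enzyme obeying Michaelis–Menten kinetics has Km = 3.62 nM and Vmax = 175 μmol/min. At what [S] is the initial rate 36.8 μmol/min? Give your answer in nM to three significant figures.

0.964 nM

Rearranging v = Vmax[S]/(Km+[S]) gives [S] = Km·v/(Vmax − v).
[S] = 3.62 × 36.8 / (175 − 36.8) = 133.2/138.2 = 0.964 nM.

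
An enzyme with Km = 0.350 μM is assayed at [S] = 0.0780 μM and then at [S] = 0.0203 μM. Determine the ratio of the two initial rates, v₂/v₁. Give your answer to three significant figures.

0.301

The fractional saturations are [S]/(Km+[S]) = 0.0780/0.4280 = 0.1822 and 0.0203/0.3703 = 0.05482.
v₂/v₁ is just their ratio: 0.05482/0.1822 = 0.301.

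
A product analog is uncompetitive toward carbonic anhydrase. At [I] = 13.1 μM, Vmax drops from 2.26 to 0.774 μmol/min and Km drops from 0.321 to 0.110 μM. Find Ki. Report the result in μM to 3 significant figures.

Uncompetitive: Vmax,app = Vmax/α (and Km,app = Km/α) with α = 1 + [I]/Ki.
α = Vmax/Vmax,app = 2.26/0.774 = 2.920.
Ki = [I]/(α − 1) = 13.1/1.920 = 6.82 μM.

6.82 μM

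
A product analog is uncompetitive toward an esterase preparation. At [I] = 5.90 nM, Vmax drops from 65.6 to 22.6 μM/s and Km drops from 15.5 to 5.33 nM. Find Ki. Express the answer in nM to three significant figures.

3.10 nM

Uncompetitive: Vmax,app = Vmax/α (and Km,app = Km/α) with α = 1 + [I]/Ki.
α = Vmax/Vmax,app = 65.6/22.6 = 2.903.
Since α = 1 + [I]/Ki, [I]/Ki = 2.903 − 1 = 1.903 and Ki = 5.90/1.903 = 3.10 nM.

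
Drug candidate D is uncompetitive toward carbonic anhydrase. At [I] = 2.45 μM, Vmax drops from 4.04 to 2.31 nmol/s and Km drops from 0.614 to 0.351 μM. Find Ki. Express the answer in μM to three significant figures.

3.27 μM

Uncompetitive: Vmax,app = Vmax/α (and Km,app = Km/α) with α = 1 + [I]/Ki.
α = Vmax/Vmax,app = 4.04/2.31 = 1.749.
Since α = 1 + [I]/Ki, [I]/Ki = 1.749 − 1 = 0.7489 and Ki = 2.45/0.7489 = 3.27 μM.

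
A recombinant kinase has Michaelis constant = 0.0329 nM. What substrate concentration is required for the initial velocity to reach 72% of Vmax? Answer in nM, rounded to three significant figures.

0.0846 nM

v/Vmax = [S]/(Km+[S]) = 0.72, so [S] = Km·0.72/(1 − 0.72) = 0.0329 × 2.571.
[S] = 0.0846 nM.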